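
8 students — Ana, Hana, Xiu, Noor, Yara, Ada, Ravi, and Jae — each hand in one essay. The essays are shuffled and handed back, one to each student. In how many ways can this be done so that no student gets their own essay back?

14833

Let Aᵢ be the assignments in which student i gets their own essay. We want the size of the complement of A₁∪…∪A_8.
By inclusion–exclusion this is Σ_{j=0}^{8} (−1)^j C(8,j)·(8−j)!.
Computing: 40320 − 40320 + 20160 − 6720 + 1680 − 336 + 56 − 8 + 1 = 14833.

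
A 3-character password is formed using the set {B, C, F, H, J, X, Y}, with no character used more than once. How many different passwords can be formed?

210

With no repetition, fill the 3 characters in order: 7 choices, then 6, down to 5.
That product is 7 × 6 × 5 = 210.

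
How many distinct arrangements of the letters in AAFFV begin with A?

12

Fix A in the first position and arrange the remaining 4 letters.
Those 4 letters have F appearing twice, giving (4)!/(2!) = 12.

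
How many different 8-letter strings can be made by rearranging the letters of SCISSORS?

Letter multiplicities in SCISSORS: C×1, I×1, O×1, R×1, S×4.
The number of distinct arrangements is 8!/(4!) = 40320/24 = 1680.

1680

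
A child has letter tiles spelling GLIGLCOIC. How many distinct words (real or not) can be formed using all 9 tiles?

22680

The 9 letters of GLIGLCOIC have repeats: C appearing twice, G appearing twice, I appearing twice, and L appearing twice.
Dividing 9! = 362880 by 2!·2!·2!·2! = 16 for the repeated letters gives 22680.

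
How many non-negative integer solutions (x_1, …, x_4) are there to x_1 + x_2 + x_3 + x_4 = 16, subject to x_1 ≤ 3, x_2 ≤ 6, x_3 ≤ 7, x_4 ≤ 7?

99

Without the upper bounds there are C(19,3) = 969 ways to split 16 among 4 variables.
Subtract solutions that violate a single cap (substitute x_i' = x_i − (cap_i+1)): x_1 ≥ 4 gives C(15,3) = 455; x_2 ≥ 7 gives C(12,3) = 220; x_3 ≥ 8 gives C(11,3) = 165; x_4 ≥ 8 gives C(11,3) = 165. Together 1005.
Add back pairs where two caps are both exceeded: 56 + 35 + 35 + 4 + 4 + 1 = 135.
By inclusion–exclusion the count is 969 − 1005 + 135 = 99.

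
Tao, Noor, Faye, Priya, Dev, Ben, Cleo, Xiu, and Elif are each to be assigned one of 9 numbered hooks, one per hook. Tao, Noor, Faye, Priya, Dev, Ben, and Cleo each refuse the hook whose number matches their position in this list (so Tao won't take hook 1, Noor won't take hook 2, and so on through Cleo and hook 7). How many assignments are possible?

Let Aᵢ (for 1 ≤ i ≤ 7) be the placements that put person i in their forbidden hook. Any j of these fix j positions, leaving (9−j)! ways to fill the rest, and there are C(7,j) ways to pick which j.
By inclusion–exclusion, the number of valid placements is Σ_{j=0}^{7} (−1)^j C(7,j)·(9−j)!.
Computing: 362880 − 282240 + 105840 − 25200 + 4200 − 504 + 42 − 2 = 165016.

165016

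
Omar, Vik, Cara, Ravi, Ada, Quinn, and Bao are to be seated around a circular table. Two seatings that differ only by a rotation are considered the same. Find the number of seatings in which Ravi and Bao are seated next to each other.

240

Glue Ravi and Bao into a block (2 internal orders). Seating 6 units around a circle gives (5)! arrangements.
So 2 × (5)! = 2 × 120 = 240.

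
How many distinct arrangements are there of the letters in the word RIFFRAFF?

RIFFRAFF has 8 letters with F appearing 4 times and R appearing twice.
The number of distinct arrangements is 8!/(4!·2!) = 40320/48 = 840.

840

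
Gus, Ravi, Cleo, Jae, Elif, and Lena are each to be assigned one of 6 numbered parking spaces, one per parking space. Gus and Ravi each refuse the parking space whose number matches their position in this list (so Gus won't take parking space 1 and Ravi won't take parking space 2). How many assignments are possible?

504

Let Aᵢ (for i ∈ {1, 2}) be the placements that put person i in their forbidden parking space. Any j of these fix j positions, leaving (6−j)! ways to fill the rest, and there are C(2,j) ways to pick which j.
By inclusion–exclusion, the number of valid placements is Σ_{j=0}^{2} (−1)^j C(2,j)·(6−j)!.
Computing: 720 − 240 + 24 = 504.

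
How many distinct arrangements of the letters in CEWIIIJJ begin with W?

420

Fix W in the first position and arrange the remaining 7 letters.
Those 7 letters have I appearing 3 times and J appearing twice, giving (7)!/(3!·2!) = 420.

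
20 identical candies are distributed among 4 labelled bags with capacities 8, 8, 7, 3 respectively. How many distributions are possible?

Without the upper bounds there are C(23,3) = 1771 ways to split 20 among 4 bags.
Subtract solutions that violate a single cap (substitute x_i' = x_i − (cap_i+1)): x_1 ≥ 9 gives C(14,3) = 364; x_2 ≥ 9 gives C(14,3) = 364; x_3 ≥ 8 gives C(15,3) = 455; x_4 ≥ 4 gives C(19,3) = 969. Together 2152.
Add back pairs where two caps are both exceeded: 10 + 20 + 120 + 20 + 120 + 165 = 455.
By inclusion–exclusion the count is 1771 − 2152 + 455 = 74.

74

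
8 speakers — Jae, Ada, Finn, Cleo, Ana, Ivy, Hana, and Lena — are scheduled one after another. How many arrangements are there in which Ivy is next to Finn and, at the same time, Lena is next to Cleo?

Treat {Ivy,Finn} as one block (2 orders) and {Lena,Cleo} as another (2 orders).
That leaves 6 units to arrange: 2 × 2 × 6! = 4 × 720 = 2880.

2880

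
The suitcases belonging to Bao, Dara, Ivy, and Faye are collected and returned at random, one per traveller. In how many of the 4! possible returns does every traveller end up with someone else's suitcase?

9

Count assignments avoiding every fixed point. For any j of the 4 travellers fixed to their own suitcase, the other 4−j can be arranged in (4−j)! ways.
By inclusion–exclusion this is Σ_{j=0}^{4} (−1)^j C(4,j)·(4−j)!.
Computing: 24 − 24 + 12 − 4 + 1 = 9.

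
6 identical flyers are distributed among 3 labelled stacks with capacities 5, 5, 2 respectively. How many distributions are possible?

By stars and bars, unrestricted non-negative solutions to x_1+…+x_3 = 6 number C(6+2,2) = 28.
Subtract solutions that violate a single cap (substitute x_i' = x_i − (cap_i+1)): x_1 ≥ 6 gives C(2,2) = 1; x_2 ≥ 6 gives C(2,2) = 1; x_3 ≥ 3 gives C(5,2) = 10. Together 12.
No two caps can be exceeded simultaneously, so the pair terms are all 0.
By inclusion–exclusion the count is 28 − 12 + 0 = 16.

16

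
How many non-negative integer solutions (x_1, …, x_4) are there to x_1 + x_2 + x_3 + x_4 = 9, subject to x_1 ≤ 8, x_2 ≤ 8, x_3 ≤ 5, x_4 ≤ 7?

By stars and bars, unrestricted non-negative solutions to x_1+…+x_4 = 9 number C(9+3,3) = 220.
Subtract solutions that violate a single cap (substitute x_i' = x_i − (cap_i+1)): x_1 ≥ 9 gives C(3,3) = 1; x_2 ≥ 9 gives C(3,3) = 1; x_3 ≥ 6 gives C(6,3) = 20; x_4 ≥ 8 gives C(4,3) = 4. Together 26.
No two caps can be exceeded simultaneously, so the pair terms are all 0.
By inclusion–exclusion the count is 220 − 26 + 0 = 194.

194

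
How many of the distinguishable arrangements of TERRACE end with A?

With the last slot taken by A, it remains to arrange the other 6 letters (TERRCE).
Those 6 letters have E appearing twice and R appearing twice, giving (6)!/(2!·2!) = 180.

180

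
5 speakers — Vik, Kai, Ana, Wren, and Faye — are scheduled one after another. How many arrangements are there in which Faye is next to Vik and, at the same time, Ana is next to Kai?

Treat {Faye,Vik} as one block (2 orders) and {Ana,Kai} as another (2 orders).
That leaves 3 units to arrange: 2 × 2 × 3! = 4 × 6 = 24.

24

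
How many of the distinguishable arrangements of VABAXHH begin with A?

With the first slot taken by A, it remains to arrange the other 6 letters (VBAXHH).
Those 6 letters have H appearing twice, giving (6)!/(2!) = 360.

360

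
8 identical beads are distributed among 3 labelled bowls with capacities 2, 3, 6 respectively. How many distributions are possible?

Without the upper bounds there are C(10,2) = 45 ways to split 8 among 3 bowls.
Subtract solutions that violate a single cap (substitute x_i' = x_i − (cap_i+1)): x_1 ≥ 3 gives C(7,2) = 21; x_2 ≥ 4 gives C(6,2) = 15; x_3 ≥ 7 gives C(3,2) = 3. Together 39.
Add back pairs where two caps are both exceeded: 3 + 0 + 0 = 3.
By inclusion–exclusion the count is 45 − 39 + 3 = 9.

9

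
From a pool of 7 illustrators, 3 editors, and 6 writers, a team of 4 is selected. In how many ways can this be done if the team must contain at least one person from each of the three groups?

With no constraint there are C(16,4) = 1820 possible selections.
Selections missing a whole group: no illustrators → C(9,4) = 126; no editors → C(13,4) = 715; no writers → C(10,4) = 210.
Add back selections omitting two groups (i.e. drawn from a single group): C(7,4) + C(3,4) + C(6,4) = 50.
By inclusion–exclusion: 1820 − 1051 + 50 = 819.

819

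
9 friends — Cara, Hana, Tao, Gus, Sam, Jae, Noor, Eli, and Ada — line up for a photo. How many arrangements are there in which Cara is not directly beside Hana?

282240

There are 9! = 362880 arrangements in all. If Cara and Hana are adjacent, merging them into one block gives 2·(8)! = 80640 arrangements.
Complementary counting: 362880 − 80640 = 282240.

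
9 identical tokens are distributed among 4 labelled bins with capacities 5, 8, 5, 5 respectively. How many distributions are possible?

Ignoring the caps, the number of non-negative solutions to x_1+…+x_4 = 9 is C(12,3) = 220.
Subtract solutions that violate a single cap (substitute x_i' = x_i − (cap_i+1)): x_1 ≥ 6 gives C(6,3) = 20; x_2 ≥ 9 gives C(3,3) = 1; x_3 ≥ 6 gives C(6,3) = 20; x_4 ≥ 6 gives C(6,3) = 20. Together 61.
No two caps can be exceeded simultaneously, so the pair terms are all 0.
By inclusion–exclusion the count is 220 − 61 + 0 = 159.

159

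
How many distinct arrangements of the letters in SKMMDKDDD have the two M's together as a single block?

Treat the 2 copies of M as a single block. The multiset to arrange is then {MM, D, D, D, D, K, K, S}, 8 items in all.
That gives (8)!/(4!·2!) = 840 arrangements.

840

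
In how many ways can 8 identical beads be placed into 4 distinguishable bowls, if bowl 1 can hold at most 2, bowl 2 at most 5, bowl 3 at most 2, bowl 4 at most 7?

Without the upper bounds there are C(11,3) = 165 ways to split 8 among 4 bowls.
Subtract solutions that violate a single cap (substitute x_i' = x_i − (cap_i+1)): x_1 ≥ 3 gives C(8,3) = 56; x_2 ≥ 6 gives C(5,3) = 10; x_3 ≥ 3 gives C(8,3) = 56; x_4 ≥ 8 gives C(3,3) = 1. Together 123.
Add back pairs where two caps are both exceeded: 0 + 10 + 0 + 0 + 0 + 0 = 10.
By inclusion–exclusion the count is 165 − 123 + 10 = 52.

52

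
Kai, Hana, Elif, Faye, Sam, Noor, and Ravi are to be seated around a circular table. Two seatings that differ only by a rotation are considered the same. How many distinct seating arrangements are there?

Fix one person's seat to break rotational symmetry; the remaining 6 people can be arranged in (6)! = 720 ways.

720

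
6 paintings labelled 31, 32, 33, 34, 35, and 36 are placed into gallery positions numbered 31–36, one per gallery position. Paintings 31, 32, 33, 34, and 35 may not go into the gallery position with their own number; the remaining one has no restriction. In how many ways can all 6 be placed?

309

Let Aᵢ (for 31 ≤ i ≤ 35) be the placements that put painting i in its forbidden gallery position. Any j of these fix j positions, leaving (6−j)! ways to fill the rest, and there are C(5,j) ways to pick which j.
By inclusion–exclusion, the number of valid placements is Σ_{j=0}^{5} (−1)^j C(5,j)·(6−j)!.
Computing: 720 − 600 + 240 − 60 + 10 − 1 = 309.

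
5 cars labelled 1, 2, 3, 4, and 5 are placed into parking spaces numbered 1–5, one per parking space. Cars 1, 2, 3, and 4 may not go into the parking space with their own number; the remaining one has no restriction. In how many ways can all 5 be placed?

Let Aᵢ (for 1 ≤ i ≤ 4) be the placements that put car i in its forbidden parking space. Any j of these fix j positions, leaving (5−j)! ways to fill the rest, and there are C(4,j) ways to pick which j.
By inclusion–exclusion, the number of valid placements is Σ_{j=0}^{4} (−1)^j C(4,j)·(5−j)!.
Computing: 120 − 96 + 36 − 8 + 1 = 53.

53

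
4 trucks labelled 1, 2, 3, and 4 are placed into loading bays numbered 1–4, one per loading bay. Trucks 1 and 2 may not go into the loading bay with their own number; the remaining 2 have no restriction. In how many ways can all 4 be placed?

Let Aᵢ (for i ∈ {1, 2}) be the placements that put truck i in its forbidden loading bay. Any j of these fix j positions, leaving (4−j)! ways to fill the rest, and there are C(2,j) ways to pick which j.
By inclusion–exclusion, the number of valid placements is Σ_{j=0}^{2} (−1)^j C(2,j)·(4−j)!.
Computing: 24 − 12 + 2 = 14.

14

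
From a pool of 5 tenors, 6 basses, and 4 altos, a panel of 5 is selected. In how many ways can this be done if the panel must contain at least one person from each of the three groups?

Total 5-person selections from all 15: C(15,5) = 3003.
Selections missing a whole group: no tenors → C(10,5) = 252; no basses → C(9,5) = 126; no altos → C(11,5) = 462.
Add back selections omitting two groups (i.e. drawn from a single group): C(5,5) + C(6,5) + C(4,5) = 7.
By inclusion–exclusion: 3003 − 840 + 7 = 2170.

2170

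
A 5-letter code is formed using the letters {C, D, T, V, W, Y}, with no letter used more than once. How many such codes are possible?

720

Choose and order 5 of the 6 symbols: the first letter has 6 options, the next 5, and so on down to 2.
6 × 5 × 4 × 3 × 2 = 720.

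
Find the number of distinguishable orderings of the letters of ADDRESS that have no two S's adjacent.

Total arrangements of ADDRESS: 7!/(2!·2!) = 1260.
Arrangements with the S's together: treat SS as one letter, giving (6)!/(2!) = 360.
Hence 1260 − 360 = 900.

900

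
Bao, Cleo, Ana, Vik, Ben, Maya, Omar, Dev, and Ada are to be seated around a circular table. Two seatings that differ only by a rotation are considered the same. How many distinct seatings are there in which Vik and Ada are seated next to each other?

10080

Treat {Vik, Ada} as one unit (2 internal orders) and seat the resulting 8 units around the table: (7)! circular arrangements.
So 2 × (7)! = 2 × 5040 = 10080.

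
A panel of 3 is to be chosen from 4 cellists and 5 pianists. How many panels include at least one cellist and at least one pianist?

70

Unrestricted: C(9,3) = 84 ways to pick any 3 of the 9.
Subtract selections that omit an entire group: no cellists → C(5,3) = 10; no pianists → C(4,3) = 4.
Both groups omitted at once is impossible, so 84 − 14 = 70.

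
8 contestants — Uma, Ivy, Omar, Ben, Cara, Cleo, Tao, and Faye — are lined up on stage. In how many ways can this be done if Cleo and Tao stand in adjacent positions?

10080

Glue Cleo and Tao into one block (2 internal orders), leaving 7 units to arrange in a row.
So the count is 2·(7)! = 10080.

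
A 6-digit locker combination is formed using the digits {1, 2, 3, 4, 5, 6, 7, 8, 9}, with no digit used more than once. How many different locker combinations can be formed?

This is a permutation of 6 out of 9: P(9,6) = 9!/3!.
9 × 8 × 7 × 6 × 5 × 4 = 60480.

60480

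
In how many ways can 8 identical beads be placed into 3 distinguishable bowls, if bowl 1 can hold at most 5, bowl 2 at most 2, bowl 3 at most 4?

9

By stars and bars, unrestricted non-negative solutions to x_1+…+x_3 = 8 number C(8+2,2) = 45.
Subtract solutions that violate a single cap (substitute x_i' = x_i − (cap_i+1)): x_1 ≥ 6 gives C(4,2) = 6; x_2 ≥ 3 gives C(7,2) = 21; x_3 ≥ 5 gives C(5,2) = 10. Together 37.
Add back pairs where two caps are both exceeded: 0 + 0 + 1 = 1.
By inclusion–exclusion the count is 45 − 37 + 1 = 9.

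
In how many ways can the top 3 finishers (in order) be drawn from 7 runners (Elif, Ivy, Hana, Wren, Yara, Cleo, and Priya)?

210

There are 7 choices for 1st place, 6 for 2nd, and 5 for 3rd.
That gives 7 × 6 × 5 = 210.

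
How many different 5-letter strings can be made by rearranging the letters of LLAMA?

The 5 letters of LLAMA have repeats: A appearing twice and L appearing twice.
Dividing 5! = 120 by 2!·2! = 4 for the repeated letters gives 30.

30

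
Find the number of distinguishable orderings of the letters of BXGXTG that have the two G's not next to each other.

120

Total arrangements of BXGXTG: 6!/(2!·2!) = 180.
Arrangements with the G's together: treat GG as one letter, giving (5)!/(2!) = 60.
Hence 180 − 60 = 120.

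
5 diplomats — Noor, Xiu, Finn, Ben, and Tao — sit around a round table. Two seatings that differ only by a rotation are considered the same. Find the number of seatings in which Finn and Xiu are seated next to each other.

Treat {Finn, Xiu} as one unit (2 internal orders) and seat the resulting 4 units around the table: (3)! circular arrangements.
So 2 × (3)! = 2 × 6 = 12.

12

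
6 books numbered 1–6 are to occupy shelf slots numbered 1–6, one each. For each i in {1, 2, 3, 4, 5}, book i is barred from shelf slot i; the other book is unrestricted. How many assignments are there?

309

Let Aᵢ (for 1 ≤ i ≤ 5) be the placements that put book i in its forbidden shelf slot. Any j of these fix j positions, leaving (6−j)! ways to fill the rest, and there are C(5,j) ways to pick which j.
By inclusion–exclusion, the number of valid placements is Σ_{j=0}^{5} (−1)^j C(5,j)·(6−j)!.
Computing: 720 − 600 + 240 − 60 + 10 − 1 = 309.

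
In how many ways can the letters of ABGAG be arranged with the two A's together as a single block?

12

Treat the 2 copies of A as a single block. The multiset to arrange is then {AA, B, G, G}, 4 items in all.
That gives (4)!/(2!) = 12 arrangements.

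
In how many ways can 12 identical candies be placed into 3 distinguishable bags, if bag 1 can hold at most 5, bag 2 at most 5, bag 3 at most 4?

Without the upper bounds there are C(14,2) = 91 ways to split 12 among 3 bags.
Subtract solutions that violate a single cap (substitute x_i' = x_i − (cap_i+1)): x_1 ≥ 6 gives C(8,2) = 28; x_2 ≥ 6 gives C(8,2) = 28; x_3 ≥ 5 gives C(9,2) = 36. Together 92.
Add back pairs where two caps are both exceeded: 1 + 3 + 3 = 7.
By inclusion–exclusion the count is 91 − 92 + 7 = 6.

6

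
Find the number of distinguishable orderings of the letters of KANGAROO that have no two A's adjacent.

7560

There are 8!/(2!·2!) = 10080 arrangements of KANGAROO in total.
If the two A's are adjacent, glue them into one block, leaving 7 items to arrange: (7)!/(2!) = 2520 ways.
Subtracting, 10080 − 2520 = 7560 arrangements keep the A's apart.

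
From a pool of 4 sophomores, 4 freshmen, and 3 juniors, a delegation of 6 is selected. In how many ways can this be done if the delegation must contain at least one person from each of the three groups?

420

With no constraint there are C(11,6) = 462 possible selections.
Selections missing a whole group: no sophomores → C(7,6) = 7; no freshmen → C(7,6) = 7; no juniors → C(8,6) = 28.
Add back selections omitting two groups (i.e. drawn from a single group): C(4,6) + C(4,6) + C(3,6) = 0.
By inclusion–exclusion: 462 − 42 + 0 = 420.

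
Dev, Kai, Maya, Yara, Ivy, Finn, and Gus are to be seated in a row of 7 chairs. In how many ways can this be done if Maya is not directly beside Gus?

3600

There are 7! = 5040 arrangements in all. If Maya and Gus are adjacent, merging them into one block gives 2·(6)! = 1440 arrangements.
So 5040 − 1440 = 3600 arrangements keep them apart.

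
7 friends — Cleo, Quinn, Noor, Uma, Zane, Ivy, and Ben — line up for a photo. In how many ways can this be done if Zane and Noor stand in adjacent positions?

1440

Place the 5 others and the Zane-Noor pair as 6 objects in a line; the pair has 2 internal arrangements.
That gives 2 × 6! = 2 × 720 = 1440.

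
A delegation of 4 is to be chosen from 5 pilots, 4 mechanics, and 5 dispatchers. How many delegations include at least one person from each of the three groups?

550

Total 4-person selections from all 14: C(14,4) = 1001.
Selections missing a whole group: no pilots → C(9,4) = 126; no mechanics → C(10,4) = 210; no dispatchers → C(9,4) = 126.
Add back selections omitting two groups (i.e. drawn from a single group): C(5,4) + C(4,4) + C(5,4) = 11.
By inclusion–exclusion: 1001 − 462 + 11 = 550.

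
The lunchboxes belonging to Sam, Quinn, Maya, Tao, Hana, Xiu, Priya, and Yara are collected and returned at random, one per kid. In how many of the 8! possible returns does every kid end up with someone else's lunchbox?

14833

Let Aᵢ be the assignments in which kid i gets their own lunchbox. We want the size of the complement of A₁∪…∪A_8.
By inclusion–exclusion this is Σ_{j=0}^{8} (−1)^j C(8,j)·(8−j)!.
Computing: 40320 − 40320 + 20160 − 6720 + 1680 − 336 + 56 − 8 + 1 = 14833.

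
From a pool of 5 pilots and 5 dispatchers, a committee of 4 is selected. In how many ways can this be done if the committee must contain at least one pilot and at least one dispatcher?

200

Unrestricted: C(10,4) = 210 ways to pick any 4 of the 10.
Selections missing a whole group: no pilots → C(5,4) = 5; no dispatchers → C(5,4) = 5.
Both groups omitted at once is impossible, so 210 − 10 = 200.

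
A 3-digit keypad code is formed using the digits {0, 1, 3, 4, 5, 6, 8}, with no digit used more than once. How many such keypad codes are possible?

Choose and order 3 of the 7 symbols: the first digit has 7 options, the next 6, then 5.
7 × 6 × 5 = 210.

210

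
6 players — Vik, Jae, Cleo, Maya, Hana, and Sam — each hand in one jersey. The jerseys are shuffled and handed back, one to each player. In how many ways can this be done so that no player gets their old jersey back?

This is the derangement count D_6: permutations of 6 items with no fixed point.
By inclusion–exclusion this is Σ_{j=0}^{6} (−1)^j C(6,j)·(6−j)!.
Computing: 720 − 720 + 360 − 120 + 30 − 6 + 1 = 265.

265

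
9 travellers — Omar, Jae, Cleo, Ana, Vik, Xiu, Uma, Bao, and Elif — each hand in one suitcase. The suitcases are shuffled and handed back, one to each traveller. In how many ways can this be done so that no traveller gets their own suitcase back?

133496

Let Aᵢ be the assignments in which traveller i gets their own suitcase. We want the size of the complement of A₁∪…∪A_9.
By inclusion–exclusion this is Σ_{j=0}^{9} (−1)^j C(9,j)·(9−j)!.
Computing: 362880 − 362880 + 181440 − 60480 + 15120 − 3024 + 504 − 72 + 9 − 1 = 133496.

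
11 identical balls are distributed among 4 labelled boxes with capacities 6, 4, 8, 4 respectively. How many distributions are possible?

155

Without the upper bounds there are C(14,3) = 364 ways to split 11 among 4 boxes.
Subtract solutions that violate a single cap (substitute x_i' = x_i − (cap_i+1)): x_1 ≥ 7 gives C(7,3) = 35; x_2 ≥ 5 gives C(9,3) = 84; x_3 ≥ 9 gives C(5,3) = 10; x_4 ≥ 5 gives C(9,3) = 84. Together 213.
Add back pairs where two caps are both exceeded: 0 + 0 + 0 + 0 + 4 + 0 = 4.
By inclusion–exclusion the count is 364 − 213 + 4 = 155.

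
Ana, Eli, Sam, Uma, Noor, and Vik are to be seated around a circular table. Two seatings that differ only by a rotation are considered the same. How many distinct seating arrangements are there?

120

Fix one person's seat to break rotational symmetry; the remaining 5 people can be arranged in (5)! = 120 ways.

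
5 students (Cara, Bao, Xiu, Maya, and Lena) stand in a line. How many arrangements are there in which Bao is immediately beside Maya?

Glue Bao and Maya into one block (2 internal orders), leaving 4 units to arrange in a row.
So the count is 2·(4)! = 48.

48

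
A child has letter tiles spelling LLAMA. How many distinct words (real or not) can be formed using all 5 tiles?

30

The 5 letters of LLAMA have repeats: A appearing twice and L appearing twice.
Dividing 5! = 120 by 2!·2! = 4 for the repeated letters gives 30.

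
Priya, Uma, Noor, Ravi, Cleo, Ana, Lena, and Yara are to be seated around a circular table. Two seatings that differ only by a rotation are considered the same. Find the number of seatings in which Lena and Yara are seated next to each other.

Treat {Lena, Yara} as one unit (2 internal orders) and seat the resulting 7 units around the table: (6)! circular arrangements.
So 2 × (6)! = 2 × 720 = 1440.

1440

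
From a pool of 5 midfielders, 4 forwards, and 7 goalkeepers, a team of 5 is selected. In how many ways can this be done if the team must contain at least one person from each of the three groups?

3010

Total 5-person selections from all 16: C(16,5) = 4368.
Selections missing a whole group: no midfielders → C(11,5) = 462; no forwards → C(12,5) = 792; no goalkeepers → C(9,5) = 126.
Add back selections omitting two groups (i.e. drawn from a single group): C(5,5) + C(4,5) + C(7,5) = 22.
By inclusion–exclusion: 4368 − 1380 + 22 = 3010.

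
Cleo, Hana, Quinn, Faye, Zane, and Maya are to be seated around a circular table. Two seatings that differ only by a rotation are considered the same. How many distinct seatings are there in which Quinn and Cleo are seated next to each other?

Treat {Quinn, Cleo} as one unit (2 internal orders) and seat the resulting 5 units around the table: (4)! circular arrangements.
So 2 × (4)! = 2 × 24 = 48.

48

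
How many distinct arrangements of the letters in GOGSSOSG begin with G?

210

With the first slot taken by G, it remains to arrange the other 7 letters (OGSSOSG).
Those 7 letters have G appearing twice, O appearing twice, and S appearing 3 times, giving (7)!/(3!·2!·2!) = 210.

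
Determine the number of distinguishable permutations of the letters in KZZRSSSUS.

Letter multiplicities in KZZRSSSUS: K×1, R×1, S×4, U×1, Z×2.
The number of distinct arrangements is 9!/(4!·2!) = 362880/48 = 7560.

7560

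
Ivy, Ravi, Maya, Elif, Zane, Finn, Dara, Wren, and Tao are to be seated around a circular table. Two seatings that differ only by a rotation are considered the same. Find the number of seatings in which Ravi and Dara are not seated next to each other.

30240

All circular seatings of 9 people number (8)! = 40320.
Those with Ravi next to Dara: fuse the pair into one unit and seat 8 units around a circle — 2·(7)! = 10080.
Subtracting, 40320 − 10080 = 30240.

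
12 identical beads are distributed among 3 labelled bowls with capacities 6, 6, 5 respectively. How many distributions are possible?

Without the upper bounds there are C(14,2) = 91 ways to split 12 among 3 bowls.
Subtract solutions that violate a single cap (substitute x_i' = x_i − (cap_i+1)): x_1 ≥ 7 gives C(7,2) = 21; x_2 ≥ 7 gives C(7,2) = 21; x_3 ≥ 6 gives C(8,2) = 28. Together 70.
No two caps can be exceeded simultaneously, so the pair terms are all 0.
By inclusion–exclusion the count is 91 − 70 + 0 = 21.

21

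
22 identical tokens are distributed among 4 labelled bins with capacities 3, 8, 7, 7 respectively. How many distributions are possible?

Without the upper bounds there are C(25,3) = 2300 ways to split 22 among 4 bins.
Subtract solutions that violate a single cap (substitute x_i' = x_i − (cap_i+1)): x_1 ≥ 4 gives C(21,3) = 1330; x_2 ≥ 9 gives C(16,3) = 560; x_3 ≥ 8 gives C(17,3) = 680; x_4 ≥ 8 gives C(17,3) = 680. Together 3250.
Add back pairs where two caps are both exceeded: 220 + 286 + 286 + 56 + 56 + 84 = 988.
Subtract triples: 4 + 4 + 10 + 0 = 18.
By inclusion–exclusion the count is 2300 − 3250 + 988 − 18 = 20.

20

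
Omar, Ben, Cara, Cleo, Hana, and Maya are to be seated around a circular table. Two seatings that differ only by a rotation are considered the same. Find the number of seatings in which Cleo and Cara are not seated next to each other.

Without the restriction there are (5)! = 120 seatings.
Seatings with Cleo beside Cara: treat them as a block with 2 internal orders, giving 2 × (4)! = 48.
Subtracting, 120 − 48 = 72.

72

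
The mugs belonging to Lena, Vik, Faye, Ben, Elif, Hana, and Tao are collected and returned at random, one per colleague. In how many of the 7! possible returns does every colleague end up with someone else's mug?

This is the derangement count D_7: permutations of 7 items with no fixed point.
By inclusion–exclusion this is Σ_{j=0}^{7} (−1)^j C(7,j)·(7−j)!.
Computing: 5040 − 5040 + 2520 − 840 + 210 − 42 + 7 − 1 = 1854.

1854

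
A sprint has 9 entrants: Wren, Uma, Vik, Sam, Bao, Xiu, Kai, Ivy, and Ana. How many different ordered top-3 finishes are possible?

504

There are 9 choices for 1st place, 8 for 2nd, and 7 for 3rd.
That gives 9 × 8 × 7 = 504.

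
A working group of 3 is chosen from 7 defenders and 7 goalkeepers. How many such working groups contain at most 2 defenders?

329

Split by how many defenders are chosen (0 through 2).
Sum: C(7,0)·C(7,3) + C(7,1)·C(7,2) + C(7,2)·C(7,1) = 35 + 147 + 147 = 329.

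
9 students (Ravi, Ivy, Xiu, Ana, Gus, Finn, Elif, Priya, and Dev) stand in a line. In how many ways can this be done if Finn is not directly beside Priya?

282240

Of the 9! = 362880 arrangements, those with Finn and Priya adjacent number 2 × 8! = 80640 (treat the pair as a block with 2 internal orders).
So 362880 − 80640 = 282240 arrangements keep them apart.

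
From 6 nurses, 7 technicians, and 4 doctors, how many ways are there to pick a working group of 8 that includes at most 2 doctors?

Split by how many doctors are chosen (0 through 2).
Sum: C(4,0)·C(13,8) + C(4,1)·C(13,7) + C(4,2)·C(13,6) = 1287 + 6864 + 10296 = 18447.

18447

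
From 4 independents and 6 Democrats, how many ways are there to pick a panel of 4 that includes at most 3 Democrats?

Split by how many Democrats are chosen (0 through 3).
Sum: C(6,0)·C(4,4) + C(6,1)·C(4,3) + C(6,2)·C(4,2) + C(6,3)·C(4,1) = 1 + 24 + 90 + 80 = 195.

195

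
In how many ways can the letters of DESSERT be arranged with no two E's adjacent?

900

There are 7!/(2!·2!) = 1260 arrangements of DESSERT in total.
Arrangements with the E's together: treat EE as one letter, giving (6)!/(2!) = 360.
Subtracting, 1260 − 360 = 900 arrangements keep the E's apart.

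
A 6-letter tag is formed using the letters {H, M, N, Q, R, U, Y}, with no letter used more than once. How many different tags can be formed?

With no repetition, fill the 6 letters in order: 7 choices, then 6, down to 2.
That product is 7 × 6 × 5 × 4 × 3 × 2 = 5040.

5040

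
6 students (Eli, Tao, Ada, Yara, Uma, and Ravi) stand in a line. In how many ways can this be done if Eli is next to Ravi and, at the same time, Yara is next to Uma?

Treat {Eli,Ravi} as one block (2 orders) and {Yara,Uma} as another (2 orders).
That leaves 4 units to arrange: 2 × 2 × 4! = 4 × 24 = 96.

96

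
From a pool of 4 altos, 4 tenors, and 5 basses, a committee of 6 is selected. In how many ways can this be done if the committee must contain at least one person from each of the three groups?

With no constraint there are C(13,6) = 1716 possible selections.
Subtract selections that omit an entire group: no altos → C(9,6) = 84; no tenors → C(9,6) = 84; no basses → C(8,6) = 28.
Add back selections omitting two groups (i.e. drawn from a single group): C(4,6) + C(4,6) + C(5,6) = 0.
By inclusion–exclusion: 1716 − 196 + 0 = 1520.

1520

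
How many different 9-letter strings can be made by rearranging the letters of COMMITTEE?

Letter multiplicities in COMMITTEE: C×1, E×2, I×1, M×2, O×1, T×2.
Dividing 9! = 362880 by 2!·2!·2! = 8 for the repeated letters gives 45360.

45360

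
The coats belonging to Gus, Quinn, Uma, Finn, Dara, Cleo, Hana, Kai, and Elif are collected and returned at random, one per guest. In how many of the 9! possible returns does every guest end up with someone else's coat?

133496

This is the derangement count D_9: permutations of 9 items with no fixed point.
By inclusion–exclusion this is Σ_{j=0}^{9} (−1)^j C(9,j)·(9−j)!.
Computing: 362880 − 362880 + 181440 − 60480 + 15120 − 3024 + 504 − 72 + 9 − 1 = 133496.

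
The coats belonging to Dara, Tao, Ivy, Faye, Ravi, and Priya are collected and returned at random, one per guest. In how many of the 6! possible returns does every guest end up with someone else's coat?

This is the derangement count D_6: permutations of 6 items with no fixed point.
By inclusion–exclusion this is Σ_{j=0}^{6} (−1)^j C(6,j)·(6−j)!.
Computing: 720 − 720 + 360 − 120 + 30 − 6 + 1 = 265.

265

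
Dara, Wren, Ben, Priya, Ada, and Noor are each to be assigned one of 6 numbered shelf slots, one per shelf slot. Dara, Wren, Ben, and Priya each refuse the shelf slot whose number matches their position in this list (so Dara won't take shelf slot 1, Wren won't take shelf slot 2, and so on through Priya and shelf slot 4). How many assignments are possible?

362

Let Aᵢ (for 1 ≤ i ≤ 4) be the placements that put person i in their forbidden shelf slot. Any j of these fix j positions, leaving (6−j)! ways to fill the rest, and there are C(4,j) ways to pick which j.
By inclusion–exclusion, the number of valid placements is Σ_{j=0}^{4} (−1)^j C(4,j)·(6−j)!.
Computing: 720 − 480 + 144 − 24 + 2 = 362.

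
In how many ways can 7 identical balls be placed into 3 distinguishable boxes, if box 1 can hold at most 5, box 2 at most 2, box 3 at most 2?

Without the upper bounds there are C(9,2) = 36 ways to split 7 among 3 boxes.
Subtract solutions that violate a single cap (substitute x_i' = x_i − (cap_i+1)): x_1 ≥ 6 gives C(3,2) = 3; x_2 ≥ 3 gives C(6,2) = 15; x_3 ≥ 3 gives C(6,2) = 15. Together 33.
Add back pairs where two caps are both exceeded: 0 + 0 + 3 = 3.
By inclusion–exclusion the count is 36 − 33 + 3 = 6.

6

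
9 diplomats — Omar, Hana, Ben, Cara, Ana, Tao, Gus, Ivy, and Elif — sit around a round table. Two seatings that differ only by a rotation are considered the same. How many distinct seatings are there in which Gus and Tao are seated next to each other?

10080

Treat {Gus, Tao} as one unit (2 internal orders) and seat the resulting 8 units around the table: (7)! circular arrangements.
So 2 × (7)! = 2 × 5040 = 10080.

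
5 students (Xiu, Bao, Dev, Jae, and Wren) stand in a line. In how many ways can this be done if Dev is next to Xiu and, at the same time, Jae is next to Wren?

Treat {Dev,Xiu} as one block (2 orders) and {Jae,Wren} as another (2 orders).
That leaves 3 units to arrange: 2 × 2 × 3! = 4 × 6 = 24.

24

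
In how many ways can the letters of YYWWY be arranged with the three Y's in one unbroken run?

Treat the 3 copies of Y as a single block. The multiset to arrange is then {YYY, W, W}, 3 items in all.
That gives (3)!/(2!) = 3 arrangements.

3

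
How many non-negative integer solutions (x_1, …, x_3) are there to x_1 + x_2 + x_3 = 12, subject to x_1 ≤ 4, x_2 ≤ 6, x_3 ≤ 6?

15

Ignoring the caps, the number of non-negative solutions to x_1+…+x_3 = 12 is C(14,2) = 91.
Subtract solutions that violate a single cap (substitute x_i' = x_i − (cap_i+1)): x_1 ≥ 5 gives C(9,2) = 36; x_2 ≥ 7 gives C(7,2) = 21; x_3 ≥ 7 gives C(7,2) = 21. Together 78.
Add back pairs where two caps are both exceeded: 1 + 1 + 0 = 2.
By inclusion–exclusion the count is 91 − 78 + 2 = 15.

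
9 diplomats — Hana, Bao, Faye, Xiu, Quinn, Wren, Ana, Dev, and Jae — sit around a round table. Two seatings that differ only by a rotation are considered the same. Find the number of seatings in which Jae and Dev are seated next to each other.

10080

Treat {Jae, Dev} as one unit (2 internal orders) and seat the resulting 8 units around the table: (7)! circular arrangements.
So 2 × (7)! = 2 × 5040 = 10080.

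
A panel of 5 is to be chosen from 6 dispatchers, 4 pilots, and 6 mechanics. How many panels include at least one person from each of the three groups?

3084

Unrestricted: C(16,5) = 4368 ways to pick any 5 of the 16.
Selections missing a whole group: no dispatchers → C(10,5) = 252; no pilots → C(12,5) = 792; no mechanics → C(10,5) = 252.
Add back selections omitting two groups (i.e. drawn from a single group): C(6,5) + C(4,5) + C(6,5) = 12.
By inclusion–exclusion: 4368 − 1296 + 12 = 3084.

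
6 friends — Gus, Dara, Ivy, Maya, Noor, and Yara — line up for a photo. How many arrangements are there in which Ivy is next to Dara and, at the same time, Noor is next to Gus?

Treat {Ivy,Dara} as one block (2 orders) and {Noor,Gus} as another (2 orders).
That leaves 4 units to arrange: 2 × 2 × 4! = 4 × 24 = 96.

96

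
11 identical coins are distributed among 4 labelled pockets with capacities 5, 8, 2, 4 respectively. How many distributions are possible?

By stars and bars, unrestricted non-negative solutions to x_1+…+x_4 = 11 number C(11+3,3) = 364.
Subtract solutions that violate a single cap (substitute x_i' = x_i − (cap_i+1)): x_1 ≥ 6 gives C(8,3) = 56; x_2 ≥ 9 gives C(5,3) = 10; x_3 ≥ 3 gives C(11,3) = 165; x_4 ≥ 5 gives C(9,3) = 84. Together 315.
Add back pairs where two caps are both exceeded: 0 + 10 + 1 + 0 + 0 + 20 = 31.
By inclusion–exclusion the count is 364 − 315 + 31 = 80.

80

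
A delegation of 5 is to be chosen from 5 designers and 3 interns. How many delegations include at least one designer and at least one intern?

55

Total 5-person selections from all 8: C(8,5) = 56.
Selections missing a whole group: no designers → C(3,5) = 0; no interns → C(5,5) = 1.
Both groups omitted at once is impossible, so 56 − 1 = 55.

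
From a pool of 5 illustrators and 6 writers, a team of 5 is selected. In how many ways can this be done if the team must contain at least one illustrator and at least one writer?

455

Total 5-person selections from all 11: C(11,5) = 462.
Subtract selections that omit an entire group: no illustrators → C(6,5) = 6; no writers → C(5,5) = 1.
Both groups omitted at once is impossible, so 462 − 7 = 455.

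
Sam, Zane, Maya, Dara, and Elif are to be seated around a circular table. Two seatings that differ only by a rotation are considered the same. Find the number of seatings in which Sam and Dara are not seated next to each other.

All circular seatings of 5 people number (4)! = 24.
Those with Sam next to Dara: fuse the pair into one unit and seat 4 units around a circle — 2·(3)! = 12.
Subtracting, 24 − 12 = 12.

12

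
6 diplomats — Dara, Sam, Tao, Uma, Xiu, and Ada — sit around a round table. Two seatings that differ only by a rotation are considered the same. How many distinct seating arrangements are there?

120

Seat Dara anywhere (absorbing the rotational symmetry), then permute the other 5: (5)! = 120.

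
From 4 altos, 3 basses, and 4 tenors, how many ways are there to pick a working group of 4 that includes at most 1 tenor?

175

Split by how many tenors are chosen (0 through 1).
Sum: C(4,0)·C(7,4) + C(4,1)·C(7,3) = 35 + 140 = 175.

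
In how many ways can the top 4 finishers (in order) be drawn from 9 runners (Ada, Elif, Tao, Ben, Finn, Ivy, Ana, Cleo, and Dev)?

There are 9 choices for 1st place, 8 for 2nd, and so on down to 6 for position 4.
That gives 9 × 8 × 7 × 6 = 3024.

3024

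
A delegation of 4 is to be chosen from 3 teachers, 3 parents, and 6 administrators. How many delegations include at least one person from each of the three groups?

Total 4-person selections from all 12: C(12,4) = 495.
Subtract selections that omit an entire group: no teachers → C(9,4) = 126; no parents → C(9,4) = 126; no administrators → C(6,4) = 15.
Add back selections omitting two groups (i.e. drawn from a single group): C(3,4) + C(3,4) + C(6,4) = 15.
By inclusion–exclusion: 495 − 267 + 15 = 243.

243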